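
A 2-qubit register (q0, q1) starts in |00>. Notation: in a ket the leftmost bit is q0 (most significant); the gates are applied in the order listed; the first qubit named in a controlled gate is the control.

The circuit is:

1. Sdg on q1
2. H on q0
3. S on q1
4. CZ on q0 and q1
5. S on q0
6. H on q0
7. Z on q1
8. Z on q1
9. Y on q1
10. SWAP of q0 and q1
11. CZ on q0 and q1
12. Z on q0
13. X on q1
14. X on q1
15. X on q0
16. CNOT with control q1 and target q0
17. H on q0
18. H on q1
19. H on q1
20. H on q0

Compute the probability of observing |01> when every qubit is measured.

Outcome |01> occurs with probability 0. Key observation: gates 17-20 undo each other exactly, leaving only the rest of the circuit to track.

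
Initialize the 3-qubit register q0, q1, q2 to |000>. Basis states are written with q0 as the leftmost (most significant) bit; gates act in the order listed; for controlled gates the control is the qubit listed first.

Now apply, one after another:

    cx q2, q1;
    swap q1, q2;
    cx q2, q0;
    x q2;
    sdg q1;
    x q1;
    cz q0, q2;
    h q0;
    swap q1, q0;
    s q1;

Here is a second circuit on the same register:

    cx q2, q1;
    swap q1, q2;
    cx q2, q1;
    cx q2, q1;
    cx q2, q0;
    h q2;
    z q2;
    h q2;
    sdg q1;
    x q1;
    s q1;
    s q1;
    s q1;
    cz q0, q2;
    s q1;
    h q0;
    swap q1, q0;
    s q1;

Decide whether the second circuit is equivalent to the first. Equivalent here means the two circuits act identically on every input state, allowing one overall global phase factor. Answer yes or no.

Yes, they are equivalent — the unitaries differ by at most a global phase.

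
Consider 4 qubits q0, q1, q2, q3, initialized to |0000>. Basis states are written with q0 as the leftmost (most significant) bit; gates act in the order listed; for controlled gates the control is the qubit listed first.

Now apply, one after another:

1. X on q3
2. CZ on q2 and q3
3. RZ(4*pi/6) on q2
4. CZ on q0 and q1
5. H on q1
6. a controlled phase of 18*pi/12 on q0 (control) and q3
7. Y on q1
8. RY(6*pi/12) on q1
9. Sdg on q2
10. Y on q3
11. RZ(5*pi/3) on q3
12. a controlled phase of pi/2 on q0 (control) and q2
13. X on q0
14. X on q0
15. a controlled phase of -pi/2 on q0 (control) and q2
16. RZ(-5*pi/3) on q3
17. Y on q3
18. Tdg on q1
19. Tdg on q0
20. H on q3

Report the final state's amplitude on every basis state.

After the circuit, the state carries amplitude -sqrt(2)*exp(I*pi/6)/2 on |0000>, sqrt(2)*exp(I*pi/6)/2 on |0001>, and 0 on every other basis state. Key observation: the block from step 10 through step 17 cancels to the identity and can be dropped.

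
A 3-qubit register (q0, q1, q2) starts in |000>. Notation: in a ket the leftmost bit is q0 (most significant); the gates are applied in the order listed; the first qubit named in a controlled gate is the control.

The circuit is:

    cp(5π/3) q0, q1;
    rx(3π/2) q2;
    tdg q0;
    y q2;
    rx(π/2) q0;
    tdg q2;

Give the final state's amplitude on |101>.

The final state's coefficient on |101> equals exp(3*I*pi/4)/2.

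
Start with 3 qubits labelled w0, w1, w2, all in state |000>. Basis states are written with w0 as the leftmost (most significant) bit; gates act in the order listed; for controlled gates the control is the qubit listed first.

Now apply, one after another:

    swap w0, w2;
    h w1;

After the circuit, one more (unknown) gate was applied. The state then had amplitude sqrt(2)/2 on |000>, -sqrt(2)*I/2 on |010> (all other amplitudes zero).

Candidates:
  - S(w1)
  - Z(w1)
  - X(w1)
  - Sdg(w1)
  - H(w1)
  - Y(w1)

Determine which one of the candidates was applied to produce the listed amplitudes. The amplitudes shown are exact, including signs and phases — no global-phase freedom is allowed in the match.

The applied gate was Sdg(w1).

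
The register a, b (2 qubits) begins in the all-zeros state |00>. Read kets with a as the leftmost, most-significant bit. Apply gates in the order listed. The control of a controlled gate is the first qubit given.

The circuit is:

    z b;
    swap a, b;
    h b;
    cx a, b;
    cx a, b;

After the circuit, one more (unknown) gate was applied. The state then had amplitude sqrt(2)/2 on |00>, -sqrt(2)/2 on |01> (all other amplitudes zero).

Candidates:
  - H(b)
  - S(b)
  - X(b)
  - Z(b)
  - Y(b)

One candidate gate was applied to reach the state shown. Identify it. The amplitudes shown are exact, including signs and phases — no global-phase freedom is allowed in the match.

The unique candidate consistent with the amplitudes is Z(b). Key observation: the block from step 4 through step 5 cancels to the identity and can be dropped.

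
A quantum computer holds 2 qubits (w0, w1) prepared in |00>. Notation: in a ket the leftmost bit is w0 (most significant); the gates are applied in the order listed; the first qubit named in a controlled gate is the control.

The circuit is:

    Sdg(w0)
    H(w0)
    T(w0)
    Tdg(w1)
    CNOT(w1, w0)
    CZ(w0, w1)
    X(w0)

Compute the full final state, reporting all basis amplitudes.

The final amplitudes are sqrt(2)*exp(I*pi/4)/2 on |00>, 0 on |01>, sqrt(2)/2 on |10>, 0 on |11>.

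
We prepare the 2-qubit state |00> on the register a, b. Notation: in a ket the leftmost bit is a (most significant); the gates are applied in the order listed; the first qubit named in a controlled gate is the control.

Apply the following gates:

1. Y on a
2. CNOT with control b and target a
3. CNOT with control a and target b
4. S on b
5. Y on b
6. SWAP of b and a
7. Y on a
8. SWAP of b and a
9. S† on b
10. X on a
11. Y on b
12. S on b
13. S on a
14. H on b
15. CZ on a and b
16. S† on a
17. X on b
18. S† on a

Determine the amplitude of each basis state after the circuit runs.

The resulting statevector has amplitude sqrt(2)/2 on |00>, sqrt(2)/2 on |01>, 0 on |10>, 0 on |11>.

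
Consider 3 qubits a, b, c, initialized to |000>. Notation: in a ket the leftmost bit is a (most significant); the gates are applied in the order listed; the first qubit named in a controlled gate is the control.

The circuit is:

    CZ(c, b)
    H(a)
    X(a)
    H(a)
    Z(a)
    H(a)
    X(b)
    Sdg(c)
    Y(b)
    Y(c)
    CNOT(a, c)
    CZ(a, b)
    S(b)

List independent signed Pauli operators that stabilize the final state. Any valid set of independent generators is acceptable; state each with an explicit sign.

The final state is stabilized by the group generated by +XIX, -ZIZ, +IZI; other independent generating sets are equally valid. Key observation: the block from step 2 through step 5 cancels to the identity and can be dropped.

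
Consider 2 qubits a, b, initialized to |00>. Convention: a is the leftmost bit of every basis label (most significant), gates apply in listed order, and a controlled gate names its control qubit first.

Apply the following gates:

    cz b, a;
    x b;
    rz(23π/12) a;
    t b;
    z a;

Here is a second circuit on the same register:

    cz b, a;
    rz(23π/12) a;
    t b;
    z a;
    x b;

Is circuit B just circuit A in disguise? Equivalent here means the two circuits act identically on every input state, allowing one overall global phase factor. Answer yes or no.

No — the two circuits implement different unitaries, even allowing a global phase.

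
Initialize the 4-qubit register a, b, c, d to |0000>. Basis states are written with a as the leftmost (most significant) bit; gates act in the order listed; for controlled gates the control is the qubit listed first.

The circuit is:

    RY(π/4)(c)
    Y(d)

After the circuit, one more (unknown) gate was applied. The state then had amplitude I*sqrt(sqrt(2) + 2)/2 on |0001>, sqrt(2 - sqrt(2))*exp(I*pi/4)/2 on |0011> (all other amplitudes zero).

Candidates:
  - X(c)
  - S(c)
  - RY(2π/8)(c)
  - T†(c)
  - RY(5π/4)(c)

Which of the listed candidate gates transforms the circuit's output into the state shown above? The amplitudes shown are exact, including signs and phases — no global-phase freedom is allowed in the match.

The unique candidate consistent with the amplitudes is T†(c).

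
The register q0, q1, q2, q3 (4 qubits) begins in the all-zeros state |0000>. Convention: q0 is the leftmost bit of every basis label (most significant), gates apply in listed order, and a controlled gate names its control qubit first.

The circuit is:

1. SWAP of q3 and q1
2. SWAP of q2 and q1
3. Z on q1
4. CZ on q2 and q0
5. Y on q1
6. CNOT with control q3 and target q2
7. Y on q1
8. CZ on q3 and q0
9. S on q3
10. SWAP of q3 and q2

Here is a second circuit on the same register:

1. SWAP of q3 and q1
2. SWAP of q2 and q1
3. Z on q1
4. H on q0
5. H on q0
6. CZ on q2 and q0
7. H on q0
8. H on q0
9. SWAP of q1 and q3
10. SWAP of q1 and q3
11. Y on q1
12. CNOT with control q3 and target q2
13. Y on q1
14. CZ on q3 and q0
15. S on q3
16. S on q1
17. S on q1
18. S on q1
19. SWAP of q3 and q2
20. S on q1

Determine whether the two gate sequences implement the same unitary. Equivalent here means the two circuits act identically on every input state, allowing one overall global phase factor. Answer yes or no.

Yes — the two circuits implement the same unitary up to a global phase.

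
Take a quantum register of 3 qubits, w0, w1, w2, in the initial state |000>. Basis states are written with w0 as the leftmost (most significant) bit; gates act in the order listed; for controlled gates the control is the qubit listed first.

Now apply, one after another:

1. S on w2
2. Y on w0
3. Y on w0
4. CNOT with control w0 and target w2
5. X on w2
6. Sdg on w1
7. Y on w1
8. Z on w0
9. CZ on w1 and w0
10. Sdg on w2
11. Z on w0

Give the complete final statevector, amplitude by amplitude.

The resulting statevector has amplitude 1 on |011>, and 0 on every other basis state.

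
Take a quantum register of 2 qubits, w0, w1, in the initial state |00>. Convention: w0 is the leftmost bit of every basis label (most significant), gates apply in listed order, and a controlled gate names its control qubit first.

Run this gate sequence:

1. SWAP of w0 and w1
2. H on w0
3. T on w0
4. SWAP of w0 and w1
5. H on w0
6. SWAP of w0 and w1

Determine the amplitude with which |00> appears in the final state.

|00> carries amplitude 1/2 in the final state.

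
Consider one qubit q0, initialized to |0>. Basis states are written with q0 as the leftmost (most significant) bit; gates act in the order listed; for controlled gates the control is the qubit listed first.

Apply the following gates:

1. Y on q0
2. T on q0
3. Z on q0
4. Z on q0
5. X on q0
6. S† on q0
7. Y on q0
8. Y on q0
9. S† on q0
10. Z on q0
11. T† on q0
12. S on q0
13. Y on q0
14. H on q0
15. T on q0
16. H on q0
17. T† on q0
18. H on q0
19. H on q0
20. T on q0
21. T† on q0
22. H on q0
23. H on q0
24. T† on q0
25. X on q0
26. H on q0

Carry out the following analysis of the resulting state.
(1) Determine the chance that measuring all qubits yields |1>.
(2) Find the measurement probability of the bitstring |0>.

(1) The probability of measuring |1> is 1/2 - sqrt(2)/4. Key observation: the block from step 18 through step 23 cancels to the identity and can be dropped.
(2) A full measurement returns |0> with probability sqrt(2)/4 + 1/2.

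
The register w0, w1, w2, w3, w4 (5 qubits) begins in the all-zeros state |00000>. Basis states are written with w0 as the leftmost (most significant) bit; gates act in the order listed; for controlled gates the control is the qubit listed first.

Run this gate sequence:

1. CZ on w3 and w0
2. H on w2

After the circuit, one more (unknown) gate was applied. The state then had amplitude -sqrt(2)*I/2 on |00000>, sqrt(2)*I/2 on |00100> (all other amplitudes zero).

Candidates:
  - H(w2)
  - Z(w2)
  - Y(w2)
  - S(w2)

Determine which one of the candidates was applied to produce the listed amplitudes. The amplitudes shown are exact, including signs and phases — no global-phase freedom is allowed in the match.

The applied gate was Y(w2).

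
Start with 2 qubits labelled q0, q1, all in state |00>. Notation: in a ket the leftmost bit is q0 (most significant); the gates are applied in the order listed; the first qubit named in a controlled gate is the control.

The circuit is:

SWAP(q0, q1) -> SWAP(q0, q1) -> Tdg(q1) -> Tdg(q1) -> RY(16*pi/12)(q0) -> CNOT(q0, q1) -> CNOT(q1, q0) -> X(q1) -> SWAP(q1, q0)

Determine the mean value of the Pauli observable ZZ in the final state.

The observable ZZ averages to 1/2. Key observation: steps 1-2 multiply out to the identity, so the circuit reduces to the remaining gates.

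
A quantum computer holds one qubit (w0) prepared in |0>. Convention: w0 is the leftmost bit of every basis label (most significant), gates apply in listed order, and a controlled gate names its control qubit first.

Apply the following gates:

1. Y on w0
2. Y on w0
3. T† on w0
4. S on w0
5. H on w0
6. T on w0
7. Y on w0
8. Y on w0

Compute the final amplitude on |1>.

The amplitude on |1> is sqrt(2)*exp(I*pi/4)/2.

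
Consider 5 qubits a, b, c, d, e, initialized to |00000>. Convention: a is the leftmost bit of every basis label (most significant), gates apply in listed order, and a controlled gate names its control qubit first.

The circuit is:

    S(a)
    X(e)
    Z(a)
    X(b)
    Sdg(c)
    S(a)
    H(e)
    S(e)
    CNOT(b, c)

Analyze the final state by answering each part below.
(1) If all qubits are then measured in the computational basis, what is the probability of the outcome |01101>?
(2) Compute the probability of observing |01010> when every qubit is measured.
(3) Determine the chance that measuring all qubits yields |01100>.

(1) Outcome |01101> occurs with probability 1/2.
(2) Outcome |01010> occurs with probability 0.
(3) A full measurement returns |01100> with probability 1/2.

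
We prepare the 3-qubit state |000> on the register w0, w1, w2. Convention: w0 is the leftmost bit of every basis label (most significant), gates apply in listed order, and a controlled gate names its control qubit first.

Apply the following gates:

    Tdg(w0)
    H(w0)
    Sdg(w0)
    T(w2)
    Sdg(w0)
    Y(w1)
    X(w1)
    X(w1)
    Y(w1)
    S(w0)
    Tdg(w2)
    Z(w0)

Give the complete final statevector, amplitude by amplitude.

After the circuit, the state carries amplitude sqrt(2)/2 on |000>, sqrt(2)*I/2 on |100>, and 0 on every other basis state.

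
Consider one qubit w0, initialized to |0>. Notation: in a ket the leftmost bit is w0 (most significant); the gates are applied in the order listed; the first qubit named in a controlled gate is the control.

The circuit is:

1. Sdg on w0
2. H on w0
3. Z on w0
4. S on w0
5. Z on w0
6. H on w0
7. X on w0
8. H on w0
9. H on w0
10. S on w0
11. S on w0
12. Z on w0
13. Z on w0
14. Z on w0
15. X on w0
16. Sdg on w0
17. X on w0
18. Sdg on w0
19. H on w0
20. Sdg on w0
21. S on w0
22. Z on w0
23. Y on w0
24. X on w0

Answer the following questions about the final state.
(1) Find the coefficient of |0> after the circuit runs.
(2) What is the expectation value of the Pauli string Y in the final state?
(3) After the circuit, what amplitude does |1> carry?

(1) The final state's coefficient on |0> equals sqrt(2)/2.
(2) The expectation value of Y is -1.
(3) The final state's coefficient on |1> equals -sqrt(2)*I/2.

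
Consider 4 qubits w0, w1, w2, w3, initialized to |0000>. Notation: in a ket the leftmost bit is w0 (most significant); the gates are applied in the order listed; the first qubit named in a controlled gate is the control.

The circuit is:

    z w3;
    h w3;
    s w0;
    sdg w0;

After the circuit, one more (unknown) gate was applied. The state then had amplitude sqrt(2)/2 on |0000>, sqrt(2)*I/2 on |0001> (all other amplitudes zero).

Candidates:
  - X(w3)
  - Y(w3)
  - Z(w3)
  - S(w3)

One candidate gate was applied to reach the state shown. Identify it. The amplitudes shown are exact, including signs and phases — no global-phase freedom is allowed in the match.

The applied gate was S(w3). Key observation: the block from step 3 through step 4 cancels to the identity and can be dropped.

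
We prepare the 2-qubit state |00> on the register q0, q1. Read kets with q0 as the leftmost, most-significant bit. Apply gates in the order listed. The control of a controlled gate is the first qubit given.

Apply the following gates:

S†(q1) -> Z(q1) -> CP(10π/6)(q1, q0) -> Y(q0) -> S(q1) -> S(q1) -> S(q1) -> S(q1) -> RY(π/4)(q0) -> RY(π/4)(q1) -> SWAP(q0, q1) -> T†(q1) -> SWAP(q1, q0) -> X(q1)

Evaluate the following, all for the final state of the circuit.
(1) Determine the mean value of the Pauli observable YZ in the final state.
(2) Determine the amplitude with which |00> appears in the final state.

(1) In the final state, YZ has expectation -sqrt(2)/4. Key observation: the block from step 5 through step 8 cancels to the identity and can be dropped.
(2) The final state's coefficient on |00> equals I*(-2 + sqrt(2))/4.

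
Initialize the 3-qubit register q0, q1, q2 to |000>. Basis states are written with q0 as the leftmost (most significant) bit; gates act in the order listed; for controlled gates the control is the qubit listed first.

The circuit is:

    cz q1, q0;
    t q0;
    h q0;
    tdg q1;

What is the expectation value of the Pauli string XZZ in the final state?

The expectation value of XZZ is 1.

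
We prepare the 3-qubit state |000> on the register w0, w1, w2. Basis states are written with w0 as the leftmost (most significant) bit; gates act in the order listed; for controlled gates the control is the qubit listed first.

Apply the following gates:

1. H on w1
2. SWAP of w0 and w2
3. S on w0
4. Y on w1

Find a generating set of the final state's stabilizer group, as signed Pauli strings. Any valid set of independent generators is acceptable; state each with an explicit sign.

The final state is stabilized by the group generated by -IXI, +ZII, +IIZ; other independent generating sets are equally valid.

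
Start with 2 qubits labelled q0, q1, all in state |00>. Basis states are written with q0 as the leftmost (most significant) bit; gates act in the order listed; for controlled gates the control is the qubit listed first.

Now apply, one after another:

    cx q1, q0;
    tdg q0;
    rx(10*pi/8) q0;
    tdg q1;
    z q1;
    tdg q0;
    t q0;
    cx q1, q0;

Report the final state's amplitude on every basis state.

The final amplitudes are -sqrt(2 - sqrt(2))/2 on |00>, 0 on |01>, -I*sqrt(sqrt(2) + 2)/2 on |10>, 0 on |11>.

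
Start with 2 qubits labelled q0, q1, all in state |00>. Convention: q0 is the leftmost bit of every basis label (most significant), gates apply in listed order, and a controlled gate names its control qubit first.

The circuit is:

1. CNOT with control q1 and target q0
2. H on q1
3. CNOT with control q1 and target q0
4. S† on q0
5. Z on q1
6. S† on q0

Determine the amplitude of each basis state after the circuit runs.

The resulting statevector has amplitude sqrt(2)/2 on |00>, 0 on |01>, 0 on |10>, sqrt(2)/2 on |11>.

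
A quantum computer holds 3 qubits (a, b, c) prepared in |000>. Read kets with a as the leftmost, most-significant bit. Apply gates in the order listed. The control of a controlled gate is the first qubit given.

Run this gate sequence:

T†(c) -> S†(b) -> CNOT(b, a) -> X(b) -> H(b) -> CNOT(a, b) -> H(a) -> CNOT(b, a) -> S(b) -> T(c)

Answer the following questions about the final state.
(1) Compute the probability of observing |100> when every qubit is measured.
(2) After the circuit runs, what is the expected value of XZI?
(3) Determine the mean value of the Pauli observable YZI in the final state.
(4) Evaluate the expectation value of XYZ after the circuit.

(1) The probability of measuring |100> is 1/4.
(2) The expectation value of XZI is 0.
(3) The expectation value of YZI is 0.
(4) In the final state, XYZ has expectation -1.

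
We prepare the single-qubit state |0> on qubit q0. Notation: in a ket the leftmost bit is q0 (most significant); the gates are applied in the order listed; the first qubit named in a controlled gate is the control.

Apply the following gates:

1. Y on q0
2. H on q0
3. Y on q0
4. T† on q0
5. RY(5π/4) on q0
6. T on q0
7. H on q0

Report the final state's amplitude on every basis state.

After the circuit, the state carries amplitude sqrt(2 - sqrt(2))/2 - sqrt(sqrt(2) + 2)*exp(I*pi/4)/4 - sqrt(sqrt(2) + 2)*exp(3*I*pi/4)/4 on |0>, sqrt(2*sqrt(2) + 4)/4 on |1>.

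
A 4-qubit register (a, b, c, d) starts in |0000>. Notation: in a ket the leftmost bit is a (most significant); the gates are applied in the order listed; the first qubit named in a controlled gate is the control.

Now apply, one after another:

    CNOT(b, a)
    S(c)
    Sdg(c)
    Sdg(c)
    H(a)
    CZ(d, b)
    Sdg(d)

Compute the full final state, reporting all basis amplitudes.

The resulting statevector has amplitude sqrt(2)/2 on |0000>, sqrt(2)/2 on |1000>, and 0 on every other basis state.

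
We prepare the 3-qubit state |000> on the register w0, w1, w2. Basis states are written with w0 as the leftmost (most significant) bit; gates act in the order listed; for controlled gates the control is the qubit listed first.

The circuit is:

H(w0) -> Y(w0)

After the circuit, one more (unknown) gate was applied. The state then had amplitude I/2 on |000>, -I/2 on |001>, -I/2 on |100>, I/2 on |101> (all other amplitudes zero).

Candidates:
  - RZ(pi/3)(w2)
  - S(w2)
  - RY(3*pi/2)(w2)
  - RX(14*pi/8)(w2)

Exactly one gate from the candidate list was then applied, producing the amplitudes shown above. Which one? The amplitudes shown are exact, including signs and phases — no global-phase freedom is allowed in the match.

It was RY(3*pi/2)(w2) that produced the state shown.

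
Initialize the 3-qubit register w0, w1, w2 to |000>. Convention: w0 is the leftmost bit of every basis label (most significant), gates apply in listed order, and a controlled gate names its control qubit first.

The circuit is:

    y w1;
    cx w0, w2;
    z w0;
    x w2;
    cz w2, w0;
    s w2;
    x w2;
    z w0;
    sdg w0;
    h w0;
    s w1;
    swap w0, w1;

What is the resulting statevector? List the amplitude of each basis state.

The final amplitudes are -sqrt(2)*I/2 on |100>, -sqrt(2)*I/2 on |110>, and 0 on every other basis state.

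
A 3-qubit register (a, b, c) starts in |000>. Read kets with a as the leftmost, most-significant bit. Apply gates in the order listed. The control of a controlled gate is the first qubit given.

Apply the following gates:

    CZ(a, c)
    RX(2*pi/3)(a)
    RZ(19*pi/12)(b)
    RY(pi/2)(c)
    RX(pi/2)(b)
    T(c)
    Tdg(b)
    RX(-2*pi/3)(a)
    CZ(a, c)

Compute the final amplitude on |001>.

|001> carries amplitude -exp(11*I*pi/24)/2 in the final state.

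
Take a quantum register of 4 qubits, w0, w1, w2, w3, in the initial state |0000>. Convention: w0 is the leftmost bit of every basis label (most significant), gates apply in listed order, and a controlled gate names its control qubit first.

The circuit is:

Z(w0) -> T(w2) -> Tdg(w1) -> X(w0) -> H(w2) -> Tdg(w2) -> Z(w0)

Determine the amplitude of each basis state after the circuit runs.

The resulting statevector has amplitude -sqrt(2)/2 on |1000>, sqrt(2)*exp(3*I*pi/4)/2 on |1010>, and 0 on every other basis state.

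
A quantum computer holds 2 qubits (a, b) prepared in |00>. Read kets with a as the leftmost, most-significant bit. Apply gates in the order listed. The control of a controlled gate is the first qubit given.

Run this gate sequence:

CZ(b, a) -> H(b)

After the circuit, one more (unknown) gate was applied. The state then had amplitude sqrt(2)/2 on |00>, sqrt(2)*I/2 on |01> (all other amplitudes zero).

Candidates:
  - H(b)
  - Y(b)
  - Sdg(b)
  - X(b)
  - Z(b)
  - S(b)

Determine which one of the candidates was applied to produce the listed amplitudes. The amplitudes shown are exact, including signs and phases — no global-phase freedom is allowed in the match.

The applied gate was S(b).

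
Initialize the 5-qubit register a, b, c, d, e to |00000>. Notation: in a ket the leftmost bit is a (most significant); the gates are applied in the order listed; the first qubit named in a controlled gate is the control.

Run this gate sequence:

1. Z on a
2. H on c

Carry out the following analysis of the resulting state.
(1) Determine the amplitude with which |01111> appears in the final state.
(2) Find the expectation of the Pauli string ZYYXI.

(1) The final state's coefficient on |01111> equals 0.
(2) The observable ZYYXI averages to 0.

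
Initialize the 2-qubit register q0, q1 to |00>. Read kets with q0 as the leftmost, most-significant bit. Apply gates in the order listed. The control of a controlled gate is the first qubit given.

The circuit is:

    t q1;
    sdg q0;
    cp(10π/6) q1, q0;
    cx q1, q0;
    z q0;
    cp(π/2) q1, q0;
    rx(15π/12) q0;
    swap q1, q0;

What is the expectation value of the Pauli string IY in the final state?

The expectation value of IY is sqrt(2)/2.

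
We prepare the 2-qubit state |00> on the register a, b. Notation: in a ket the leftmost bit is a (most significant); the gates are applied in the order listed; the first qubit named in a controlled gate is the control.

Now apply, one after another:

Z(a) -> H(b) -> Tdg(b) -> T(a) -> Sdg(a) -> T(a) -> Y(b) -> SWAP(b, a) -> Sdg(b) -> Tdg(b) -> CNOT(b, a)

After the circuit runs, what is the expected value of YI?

In the final state, YI has expectation -sqrt(2)/2.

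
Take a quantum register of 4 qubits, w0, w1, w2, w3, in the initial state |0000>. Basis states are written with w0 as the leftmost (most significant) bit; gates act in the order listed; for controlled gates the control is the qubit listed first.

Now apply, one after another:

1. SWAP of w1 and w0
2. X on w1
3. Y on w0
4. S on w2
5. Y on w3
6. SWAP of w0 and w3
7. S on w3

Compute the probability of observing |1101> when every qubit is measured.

Outcome |1101> occurs with probability 1.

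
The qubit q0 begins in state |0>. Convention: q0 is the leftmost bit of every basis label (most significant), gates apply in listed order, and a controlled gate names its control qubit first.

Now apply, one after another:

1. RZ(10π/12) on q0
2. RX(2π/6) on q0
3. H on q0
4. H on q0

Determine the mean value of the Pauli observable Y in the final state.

The expectation value of Y is -sqrt(3)/2. Key observation: steps 3-4 multiply out to the identity, so the circuit reduces to the remaining gates.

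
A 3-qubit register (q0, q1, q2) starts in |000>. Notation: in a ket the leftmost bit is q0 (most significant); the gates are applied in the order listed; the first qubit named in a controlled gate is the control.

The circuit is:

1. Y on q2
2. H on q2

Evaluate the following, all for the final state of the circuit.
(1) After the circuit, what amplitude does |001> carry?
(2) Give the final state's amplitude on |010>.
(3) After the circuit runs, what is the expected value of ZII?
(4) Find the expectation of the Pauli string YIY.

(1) |001> carries amplitude -sqrt(2)*I/2 in the final state.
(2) |010> carries amplitude 0 in the final state.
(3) The expectation value of ZII is 1.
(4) The observable YIY averages to 0.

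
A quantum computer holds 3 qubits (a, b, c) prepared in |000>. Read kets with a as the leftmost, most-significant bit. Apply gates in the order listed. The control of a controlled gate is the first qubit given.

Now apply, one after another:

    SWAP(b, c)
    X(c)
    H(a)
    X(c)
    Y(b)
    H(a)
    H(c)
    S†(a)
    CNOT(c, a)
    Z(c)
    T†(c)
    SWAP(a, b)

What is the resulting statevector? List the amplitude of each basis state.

The final amplitudes are sqrt(2)*I/2 on |100>, -sqrt(2)*exp(I*pi/4)/2 on |111>, and 0 on every other basis state.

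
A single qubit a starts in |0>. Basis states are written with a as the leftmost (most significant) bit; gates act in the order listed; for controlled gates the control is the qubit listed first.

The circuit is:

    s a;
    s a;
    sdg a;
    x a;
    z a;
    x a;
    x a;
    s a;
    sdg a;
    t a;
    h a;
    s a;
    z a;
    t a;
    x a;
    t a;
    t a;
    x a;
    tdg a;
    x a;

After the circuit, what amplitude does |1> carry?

The amplitude on |1> is -sqrt(2)*exp(3*I*pi/4)/2. Key observation: steps 8-9 multiply out to the identity, so the circuit reduces to the remaining gates.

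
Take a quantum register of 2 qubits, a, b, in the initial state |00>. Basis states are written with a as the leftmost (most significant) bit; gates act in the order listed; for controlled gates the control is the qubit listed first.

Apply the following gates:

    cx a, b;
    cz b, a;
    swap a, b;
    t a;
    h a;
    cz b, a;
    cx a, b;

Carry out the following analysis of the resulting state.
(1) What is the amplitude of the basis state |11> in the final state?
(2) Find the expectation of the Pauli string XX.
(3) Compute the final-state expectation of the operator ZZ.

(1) The final state's coefficient on |11> equals sqrt(2)/2.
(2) The observable XX averages to 1.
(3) The expectation value of ZZ is 1.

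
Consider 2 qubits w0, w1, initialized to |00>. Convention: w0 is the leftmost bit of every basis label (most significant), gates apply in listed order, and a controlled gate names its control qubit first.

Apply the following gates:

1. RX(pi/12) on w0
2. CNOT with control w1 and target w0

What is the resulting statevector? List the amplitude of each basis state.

The resulting statevector has amplitude sqrt(2 - sqrt(2))/4 + sqrt(3*sqrt(2) + 6)/4 on |00>, 0 on |01>, -I*sqrt(sqrt(2) + 2)/4 + I*sqrt(6 - 3*sqrt(2))/4 on |10>, 0 on |11>.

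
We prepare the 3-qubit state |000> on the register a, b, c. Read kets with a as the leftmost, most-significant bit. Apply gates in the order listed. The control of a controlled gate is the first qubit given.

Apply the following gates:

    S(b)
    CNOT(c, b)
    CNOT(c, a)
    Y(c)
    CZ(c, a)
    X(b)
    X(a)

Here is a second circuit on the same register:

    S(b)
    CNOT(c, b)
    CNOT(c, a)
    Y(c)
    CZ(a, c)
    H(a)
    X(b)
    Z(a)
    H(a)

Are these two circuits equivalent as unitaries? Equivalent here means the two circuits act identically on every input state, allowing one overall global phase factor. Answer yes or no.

Yes: on every input state the two circuits agree up to one overall phase factor.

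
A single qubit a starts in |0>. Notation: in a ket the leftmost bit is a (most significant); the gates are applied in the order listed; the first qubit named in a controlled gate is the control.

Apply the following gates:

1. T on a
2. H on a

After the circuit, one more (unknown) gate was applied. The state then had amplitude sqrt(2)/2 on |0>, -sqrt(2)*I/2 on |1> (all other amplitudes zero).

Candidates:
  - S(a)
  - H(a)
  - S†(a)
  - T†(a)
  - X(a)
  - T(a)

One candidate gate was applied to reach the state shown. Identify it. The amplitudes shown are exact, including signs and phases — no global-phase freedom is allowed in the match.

The applied gate was S†(a).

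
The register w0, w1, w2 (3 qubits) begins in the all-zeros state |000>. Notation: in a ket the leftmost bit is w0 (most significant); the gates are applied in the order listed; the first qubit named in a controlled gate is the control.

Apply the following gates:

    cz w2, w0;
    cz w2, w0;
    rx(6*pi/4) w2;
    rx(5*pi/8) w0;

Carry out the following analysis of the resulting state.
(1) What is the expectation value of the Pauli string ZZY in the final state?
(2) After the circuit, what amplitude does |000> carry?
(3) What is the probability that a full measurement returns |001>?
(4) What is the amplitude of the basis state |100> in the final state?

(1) In the final state, ZZY has expectation -sqrt(2 - sqrt(2))/2. Key observation: steps 1-2 multiply out to the identity, so the circuit reduces to the remaining gates.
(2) The final state's coefficient on |000> equals -sqrt(2)*cos(5*pi/16)/2.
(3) The probability of measuring |001> is 1/4 - sqrt(2 - sqrt(2))/8.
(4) The final state's coefficient on |100> equals sqrt(2)*I*sin(5*pi/16)/2.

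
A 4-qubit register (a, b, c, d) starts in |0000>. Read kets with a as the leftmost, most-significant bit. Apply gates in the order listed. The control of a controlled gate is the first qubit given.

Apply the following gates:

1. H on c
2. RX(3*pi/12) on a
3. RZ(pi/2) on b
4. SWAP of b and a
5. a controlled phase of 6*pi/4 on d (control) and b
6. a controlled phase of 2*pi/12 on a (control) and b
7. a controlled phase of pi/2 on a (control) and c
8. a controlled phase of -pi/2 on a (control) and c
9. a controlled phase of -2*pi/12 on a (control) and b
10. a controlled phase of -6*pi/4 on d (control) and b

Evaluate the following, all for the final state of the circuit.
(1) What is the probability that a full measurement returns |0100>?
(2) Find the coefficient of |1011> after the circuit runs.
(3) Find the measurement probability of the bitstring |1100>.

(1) Outcome |0100> occurs with probability 1/4 - sqrt(2)/8. Key observation: steps 5-10 multiply out to the identity, so the circuit reduces to the remaining gates.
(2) |1011> carries amplitude 0 in the final state.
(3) A full measurement returns |1100> with probability 0.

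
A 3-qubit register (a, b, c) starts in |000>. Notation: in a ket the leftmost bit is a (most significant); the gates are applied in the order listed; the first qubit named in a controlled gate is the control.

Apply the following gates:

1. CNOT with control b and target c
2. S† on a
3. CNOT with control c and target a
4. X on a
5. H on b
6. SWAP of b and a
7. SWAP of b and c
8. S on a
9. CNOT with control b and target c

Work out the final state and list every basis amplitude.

The final amplitudes are sqrt(2)/2 on |001>, sqrt(2)*I/2 on |101>, and 0 on every other basis state.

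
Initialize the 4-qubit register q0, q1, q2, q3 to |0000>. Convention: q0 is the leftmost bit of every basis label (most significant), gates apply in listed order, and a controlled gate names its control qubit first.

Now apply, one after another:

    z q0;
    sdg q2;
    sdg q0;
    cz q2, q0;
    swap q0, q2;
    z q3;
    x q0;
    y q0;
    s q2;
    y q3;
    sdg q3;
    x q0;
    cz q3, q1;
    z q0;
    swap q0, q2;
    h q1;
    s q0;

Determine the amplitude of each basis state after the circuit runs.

The final amplitudes are sqrt(2)*I/2 on |0011>, sqrt(2)*I/2 on |0111>, and 0 on every other basis state.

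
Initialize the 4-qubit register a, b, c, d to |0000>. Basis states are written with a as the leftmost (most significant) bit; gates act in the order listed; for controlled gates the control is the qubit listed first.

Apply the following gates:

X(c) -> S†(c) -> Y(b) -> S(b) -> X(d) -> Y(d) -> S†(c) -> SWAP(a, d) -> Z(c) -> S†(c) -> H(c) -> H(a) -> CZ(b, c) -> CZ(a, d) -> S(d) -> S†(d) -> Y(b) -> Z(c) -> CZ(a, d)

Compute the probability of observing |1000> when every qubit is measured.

Outcome |1000> occurs with probability 1/4.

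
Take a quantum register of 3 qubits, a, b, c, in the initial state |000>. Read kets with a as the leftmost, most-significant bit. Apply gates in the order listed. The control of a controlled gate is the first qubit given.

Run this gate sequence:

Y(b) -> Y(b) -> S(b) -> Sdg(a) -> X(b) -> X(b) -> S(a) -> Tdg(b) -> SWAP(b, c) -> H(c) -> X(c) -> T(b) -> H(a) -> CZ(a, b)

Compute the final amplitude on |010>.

The amplitude on |010> is 0. Key observation: steps 4-7 multiply out to the identity, so the circuit reduces to the remaining gates.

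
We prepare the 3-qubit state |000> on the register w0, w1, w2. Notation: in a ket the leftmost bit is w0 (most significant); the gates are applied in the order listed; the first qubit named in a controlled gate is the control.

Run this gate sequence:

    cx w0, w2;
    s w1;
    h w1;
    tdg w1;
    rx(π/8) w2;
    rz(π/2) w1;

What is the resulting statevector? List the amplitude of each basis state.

The final amplitudes are -sqrt(2)*exp(3*I*pi/4)*cos(pi/16)/2 on |000>, -sqrt(2)*exp(I*pi/4)*sin(pi/16)/2 on |001>, sqrt(2)*cos(pi/16)/2 on |010>, -sqrt(2)*I*sin(pi/16)/2 on |011>, 0 on |100>, 0 on |101>, 0 on |110>, 0 on |111>.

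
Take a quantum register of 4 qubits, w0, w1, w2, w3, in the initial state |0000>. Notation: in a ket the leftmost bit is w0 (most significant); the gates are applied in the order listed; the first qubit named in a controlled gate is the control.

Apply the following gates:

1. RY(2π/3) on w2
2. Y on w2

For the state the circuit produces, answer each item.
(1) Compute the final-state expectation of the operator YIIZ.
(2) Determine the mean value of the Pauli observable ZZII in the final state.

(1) The expectation value of YIIZ is 0.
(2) The observable ZZII averages to 1.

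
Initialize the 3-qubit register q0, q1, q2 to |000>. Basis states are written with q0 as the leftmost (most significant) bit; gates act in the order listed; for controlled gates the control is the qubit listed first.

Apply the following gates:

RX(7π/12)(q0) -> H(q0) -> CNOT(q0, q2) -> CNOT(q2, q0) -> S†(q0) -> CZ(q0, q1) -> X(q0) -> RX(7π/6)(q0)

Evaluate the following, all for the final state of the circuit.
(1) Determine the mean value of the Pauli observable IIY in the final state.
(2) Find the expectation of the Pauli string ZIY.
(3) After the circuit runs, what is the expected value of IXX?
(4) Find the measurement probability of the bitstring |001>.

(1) The observable IIY averages to sqrt(2)/4 + sqrt(6)/4.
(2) The expectation value of ZIY is sqrt(6)/8 + 3*sqrt(2)/8.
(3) In the final state, IXX has expectation 0.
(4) The probability of measuring |001> is sqrt(3)/8 + 1/4.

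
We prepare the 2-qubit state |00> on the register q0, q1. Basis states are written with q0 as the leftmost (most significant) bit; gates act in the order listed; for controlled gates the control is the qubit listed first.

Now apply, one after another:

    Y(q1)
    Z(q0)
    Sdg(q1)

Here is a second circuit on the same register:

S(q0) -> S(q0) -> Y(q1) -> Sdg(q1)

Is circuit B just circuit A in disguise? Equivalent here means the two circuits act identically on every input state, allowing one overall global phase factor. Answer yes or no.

Yes: on every input state the two circuits agree up to one overall phase factor.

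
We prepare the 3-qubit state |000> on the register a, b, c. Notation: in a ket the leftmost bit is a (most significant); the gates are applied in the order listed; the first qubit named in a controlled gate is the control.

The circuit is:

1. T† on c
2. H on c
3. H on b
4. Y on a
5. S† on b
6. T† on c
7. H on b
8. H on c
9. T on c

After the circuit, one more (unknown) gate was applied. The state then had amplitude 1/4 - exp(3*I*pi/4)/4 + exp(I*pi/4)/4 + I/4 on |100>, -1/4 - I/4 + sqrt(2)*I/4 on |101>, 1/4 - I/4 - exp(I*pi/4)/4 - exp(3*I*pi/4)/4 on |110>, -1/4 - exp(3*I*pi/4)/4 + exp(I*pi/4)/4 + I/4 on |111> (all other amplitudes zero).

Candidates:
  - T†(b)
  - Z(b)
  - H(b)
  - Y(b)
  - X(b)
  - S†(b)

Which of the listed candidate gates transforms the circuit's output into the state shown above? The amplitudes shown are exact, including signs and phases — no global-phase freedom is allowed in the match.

It was Z(b) that produced the state shown.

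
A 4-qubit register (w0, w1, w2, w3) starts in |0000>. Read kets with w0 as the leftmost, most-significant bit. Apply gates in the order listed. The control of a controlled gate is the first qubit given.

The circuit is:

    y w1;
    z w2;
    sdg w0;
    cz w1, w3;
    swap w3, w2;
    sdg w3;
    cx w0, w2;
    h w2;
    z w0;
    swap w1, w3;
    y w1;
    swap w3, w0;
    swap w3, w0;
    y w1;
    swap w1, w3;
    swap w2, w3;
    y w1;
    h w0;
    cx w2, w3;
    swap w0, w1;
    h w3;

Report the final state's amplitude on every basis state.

After the circuit, the state carries amplitude sqrt(2)/2 on |0000>, sqrt(2)/2 on |0100>, and 0 on every other basis state. Key observation: the block from step 10 through step 15 cancels to the identity and can be dropped.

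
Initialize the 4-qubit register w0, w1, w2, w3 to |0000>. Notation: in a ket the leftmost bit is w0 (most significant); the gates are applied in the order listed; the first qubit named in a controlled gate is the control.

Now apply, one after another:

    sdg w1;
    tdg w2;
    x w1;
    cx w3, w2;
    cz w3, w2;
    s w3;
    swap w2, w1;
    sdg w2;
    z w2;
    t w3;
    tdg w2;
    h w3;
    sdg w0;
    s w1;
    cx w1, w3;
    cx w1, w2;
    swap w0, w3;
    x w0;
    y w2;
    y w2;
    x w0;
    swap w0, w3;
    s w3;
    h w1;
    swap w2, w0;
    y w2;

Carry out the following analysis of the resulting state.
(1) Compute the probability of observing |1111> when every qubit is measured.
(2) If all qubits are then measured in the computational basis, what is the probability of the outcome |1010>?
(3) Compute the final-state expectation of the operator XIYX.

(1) A full measurement returns |1111> with probability 1/4. Key observation: the block from step 17 through step 22 cancels to the identity and can be dropped.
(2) A full measurement returns |1010> with probability 1/4.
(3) The expectation value of XIYX is 0.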